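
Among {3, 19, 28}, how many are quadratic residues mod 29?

1

(3/29) = -1 → non-residue.
(19/29) = -1 → non-residue.
(28/29) = +1 → QR.
Total quadratic residues among the 3: 1.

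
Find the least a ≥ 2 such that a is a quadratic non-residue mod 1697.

(2/1697) = +1, so 2 is a residue.
(3/1697) = −1, so 3 is the smallest positive non-residue mod 1697.

3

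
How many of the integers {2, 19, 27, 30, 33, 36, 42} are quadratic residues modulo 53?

(2/53) = -1 → non-residue.
(19/53) = -1 → non-residue.
(27/53) = -1 → non-residue.
(30/53) = -1 → non-residue.
(33/53) = -1 → non-residue.
(36/53) = +1 → QR.
(42/53) = +1 → QR.
Total quadratic residues among the 7: 2.

2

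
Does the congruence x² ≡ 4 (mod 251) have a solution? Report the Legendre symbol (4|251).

Pull out 2^2: since 251 ≡ 3 (mod 8), (2/251) = -1, so (2/251)^2 = +1.
Reached (1/251) = 1. Collecting the sign flips along the way, the symbol is +1.

1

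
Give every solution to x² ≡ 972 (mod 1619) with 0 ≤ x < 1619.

Since 1619 ≡ 3 (mod 4), a square root of 972 is 972^((1619+1)/4) = 972^405 mod 1619.
Repeated squaring: 972^2≡907, 972^4≡197, 972^8≡1572, 972^16≡590, 972^32≡15, 972^64≡225, 972^128≡436, 972^256≡673 (mod 1619).
972^405 = 972^(256+128+16+4+1) ≡ 118 (mod 1619).
Check: 118² = 13924 ≡ 972 (mod 1619). The two roots are 118 and 1501.

118, 1501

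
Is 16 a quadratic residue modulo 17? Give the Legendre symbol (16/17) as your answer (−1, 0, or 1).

Euler's criterion: (16/17) ≡ 16^8 (mod 17).
16^2 ≡ 1 (mod 17)
16^4 ≡ 1 (mod 17)
16^8 ≡ 1 (mod 17)
16^8 = 16^(8) ≡ 1 (mod 17).
Result is 1, so (16/17) = 1.

1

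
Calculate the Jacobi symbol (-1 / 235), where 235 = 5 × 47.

-1

First reduce: -1 ≡ 234 (mod 235).
Pull out 2: since 235 ≡ 3 (mod 8), (2/235) = -1.
Reciprocity: 117 ≡ 1 and 235 ≡ 3 (mod 4), so (117/235) = +(235/117).
Reduce top mod 117: now compute (1/117).
Reached (1/117) = 1. Collecting the sign flips along the way, the symbol is -1.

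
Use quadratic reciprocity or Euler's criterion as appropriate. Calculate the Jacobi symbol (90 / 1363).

Pull out 2: since 1363 ≡ 3 (mod 8), (2/1363) = -1.
Reciprocity: 45 ≡ 1 and 1363 ≡ 3 (mod 4), so (45/1363) = +(1363/45).
Reduce top mod 45: now compute (13/45).
Reciprocity: 13 ≡ 1 and 45 ≡ 1 (mod 4), so (13/45) = +(45/13).
Reduce top mod 13: now compute (6/13).
Pull out 2: since 13 ≡ 5 (mod 8), (2/13) = -1.
Reciprocity: 3 ≡ 3 and 13 ≡ 1 (mod 4), so (3/13) = +(13/3).
Reduce top mod 3: now compute (1/3).
Reached (1/3) = 1. Collecting the sign flips along the way, the symbol is +1.

1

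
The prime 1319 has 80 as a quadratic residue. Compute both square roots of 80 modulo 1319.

Since 1319 ≡ 3 (mod 4), a square root of 80 is 80^((1319+1)/4) = 80^330 mod 1319.
Repeated squaring: 80^2≡1124, 80^4≡1093, 80^8≡954, 80^16≡6, 80^32≡36, 80^64≡1296, 80^128≡529, 80^256≡213 (mod 1319).
80^330 = 80^(256+64+8+2) ≡ 558 (mod 1319).
Check: 558² = 311364 ≡ 80 (mod 1319). The two roots are 558 and 761.

558, 761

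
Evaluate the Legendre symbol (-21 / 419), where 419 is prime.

Euler's criterion: (-21/419) ≡ 398^209 (mod 419).
398^2 ≡ 22 (mod 419)
398^4 ≡ 65 (mod 419)
398^8 ≡ 35 (mod 419)
398^16 ≡ 387 (mod 419)
398^32 ≡ 186 (mod 419)
398^64 ≡ 238 (mod 419)
398^128 ≡ 79 (mod 419)
398^209 = 398^(128+64+16+1) ≡ 418 (mod 419).
Result is 418 ≡ −1, so (-21/419) = −1.

-1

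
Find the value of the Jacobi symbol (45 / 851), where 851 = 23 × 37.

Reciprocity: 45 ≡ 1 and 851 ≡ 3 (mod 4), so (45/851) = +(851/45).
Reduce top mod 45: now compute (41/45).
Reciprocity: 41 ≡ 1 and 45 ≡ 1 (mod 4), so (41/45) = +(45/41).
Reduce top mod 41: now compute (4/41).
Pull out 2^2: since 41 ≡ 1 (mod 8), (2/41) = +1, so (2/41)^2 = +1.
Reached (1/41) = 1. Collecting the sign flips along the way, the symbol is +1.

1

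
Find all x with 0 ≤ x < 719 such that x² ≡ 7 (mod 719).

Since 719 ≡ 3 (mod 4), a square root of 7 is 7^((719+1)/4) = 7^180 mod 719.
Repeated squaring: 7^2≡49, 7^4≡244, 7^8≡578, 7^16≡468, 7^32≡448, 7^64≡103, 7^128≡543 (mod 719).
7^180 = 7^(128+32+16+4) ≡ 418 (mod 719).
Check: 418² = 174724 ≡ 7 (mod 719). The two roots are 301 and 418.

301, 418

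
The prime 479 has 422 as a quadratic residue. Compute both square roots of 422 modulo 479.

204, 275

Since 479 ≡ 3 (mod 4), a square root of 422 is 422^((479+1)/4) = 422^120 mod 479.
Repeated squaring: 422^2≡375, 422^4≡278, 422^8≡165, 422^16≡401, 422^32≡336, 422^64≡331 (mod 479).
422^120 = 422^(64+32+16+8) ≡ 275 (mod 479).
Check: 275² = 75625 ≡ 422 (mod 479). The two roots are 204 and 275.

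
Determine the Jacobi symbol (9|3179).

Reciprocity: 9 ≡ 1 and 3179 ≡ 3 (mod 4), so (9/3179) = +(3179/9).
Reduce top mod 9: now compute (2/9).
Pull out 2: since 9 ≡ 1 (mod 8), (2/9) = +1.
Reached (1/9) = 1. Collecting the sign flips along the way, the symbol is +1.

1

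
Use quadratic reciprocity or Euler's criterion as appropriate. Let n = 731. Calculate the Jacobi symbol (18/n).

-1

Pull out 2: since 731 ≡ 3 (mod 8), (2/731) = -1.
Reciprocity: 9 ≡ 1 and 731 ≡ 3 (mod 4), so (9/731) = +(731/9).
Reduce top mod 9: now compute (2/9).
Pull out 2: since 9 ≡ 1 (mod 8), (2/9) = +1.
Reached (1/9) = 1. Collecting the sign flips along the way, the symbol is -1.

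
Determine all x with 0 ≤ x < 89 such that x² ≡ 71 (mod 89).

31, 58

89 ≡ 1 (mod 4), so we find a root by search.
Trying successive values, 31² = 961 ≡ 71 (mod 89). The other root is 89 − 31 = 58.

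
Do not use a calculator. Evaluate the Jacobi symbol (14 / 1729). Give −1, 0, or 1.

Pull out 2: since 1729 ≡ 1 (mod 8), (2/1729) = +1.
Reciprocity: 7 ≡ 3 and 1729 ≡ 1 (mod 4), so (7/1729) = +(1729/7).
Reduce top mod 7: now compute (0/7).
Top reduces to 0: gcd > 1, so the symbol is 0.

0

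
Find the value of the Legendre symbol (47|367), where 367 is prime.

Euler's criterion: (47/367) ≡ 47^183 (mod 367).
47^2 ≡ 7 (mod 367)
47^4 ≡ 49 (mod 367)
47^8 ≡ 199 (mod 367)
47^16 ≡ 332 (mod 367)
47^32 ≡ 124 (mod 367)
47^64 ≡ 329 (mod 367)
47^128 ≡ 343 (mod 367)
47^183 = 47^(128+32+16+4+2+1) ≡ 1 (mod 367).
Result is 1, so (47/367) = 1.

1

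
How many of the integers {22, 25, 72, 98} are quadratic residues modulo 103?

3

(22/103) = -1 → non-residue.
(25/103) = +1 → QR.
(72/103) = +1 → QR.
(98/103) = +1 → QR.
Total quadratic residues among the 4: 3.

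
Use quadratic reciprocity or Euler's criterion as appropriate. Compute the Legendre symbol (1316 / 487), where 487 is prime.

1

First reduce: 1316 ≡ 342 (mod 487).
Pull out 2: since 487 ≡ 7 (mod 8), (2/487) = +1.
Reciprocity: 171 ≡ 3 and 487 ≡ 3 (mod 4), so (171/487) = −(487/171).
Reduce top mod 171: now compute (145/171).
Reciprocity: 145 ≡ 1 and 171 ≡ 3 (mod 4), so (145/171) = +(171/145).
Reduce top mod 145: now compute (26/145).
Pull out 2: since 145 ≡ 1 (mod 8), (2/145) = +1.
Reciprocity: 13 ≡ 1 and 145 ≡ 1 (mod 4), so (13/145) = +(145/13).
Reduce top mod 13: now compute (2/13).
Pull out 2: since 13 ≡ 5 (mod 8), (2/13) = -1.
Reached (1/13) = 1. Collecting the sign flips along the way, the symbol is +1.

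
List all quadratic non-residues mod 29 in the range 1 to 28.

Square k = 1,…,14 (k and 29−k give the same square):
1²=1, 2²=4, 3²=9, 4²=16, 5²=25, 6²≡7, 7²≡20, 8²≡6, 9²≡23, 10²≡13, 11²≡5, 12²≡28, 13²≡24, 14²≡22 (mod 29).
The residues are {1, 4, 5, 6, 7, 9, 13, 16, 20, 22, 23, 24, 25, 28}; the non-residues are the remaining 14 nonzero classes.

2, 3, 8, 10, 11, 12, 14, 15, 17, 18, 19, 21, 26, 27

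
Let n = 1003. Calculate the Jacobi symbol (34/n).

0

Pull out 2: since 1003 ≡ 3 (mod 8), (2/1003) = -1.
Reciprocity: 17 ≡ 1 and 1003 ≡ 3 (mod 4), so (17/1003) = +(1003/17).
Reduce top mod 17: now compute (0/17).
Top reduces to 0: gcd > 1, so the symbol is 0.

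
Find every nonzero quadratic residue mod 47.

Square k = 1,…,23 (k and 47−k give the same square):
1²=1, 2²=4, 3²=9, 4²=16, 5²=25, 6²=36, 7²≡2, 8²≡17, 9²≡34, 10²≡6, 11²≡27, 12²≡3, 13²≡28, 14²≡8, 15²≡37, 16²≡21, 17²≡7, 18²≡42, 19²≡32, 20²≡24, 21²≡18, 22²≡14, 23²≡12 (mod 47).
So the quadratic residues mod 47 are {1, 2, 3, 4, 6, 7, 8, 9, 12, 14, 16, 17, 18, 21, 24, 25, 27, 28, 32, 34, 36, 37, 42}.

1 2 3 4 6 7 8 9 12 14 16 17 18 21 24 25 27 28 32 34 36 37 42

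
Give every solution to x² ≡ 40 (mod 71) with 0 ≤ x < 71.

18, 53

Since 71 ≡ 3 (mod 4), a square root of 40 is 40^((71+1)/4) = 40^18 mod 71.
Repeated squaring: 40^2≡38, 40^4≡24, 40^8≡8, 40^16≡64 (mod 71).
40^18 = 40^(16+2) ≡ 18 (mod 71).
Check: 18² = 324 ≡ 40 (mod 71). The two roots are 18 and 53.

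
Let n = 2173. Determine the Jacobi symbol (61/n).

Reciprocity: 61 ≡ 1 and 2173 ≡ 1 (mod 4), so (61/2173) = +(2173/61).
Reduce top mod 61: now compute (38/61).
Pull out 2: since 61 ≡ 5 (mod 8), (2/61) = -1.
Reciprocity: 19 ≡ 3 and 61 ≡ 1 (mod 4), so (19/61) = +(61/19).
Reduce top mod 19: now compute (4/19).
Pull out 2^2: since 19 ≡ 3 (mod 8), (2/19) = -1, so (2/19)^2 = +1.
Reached (1/19) = 1. Collecting the sign flips along the way, the symbol is -1.

-1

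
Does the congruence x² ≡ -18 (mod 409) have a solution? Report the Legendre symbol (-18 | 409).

1

Euler's criterion: (-18/409) ≡ 391^204 (mod 409).
391^2 ≡ 324 (mod 409)
391^4 ≡ 272 (mod 409)
391^8 ≡ 364 (mod 409)
391^16 ≡ 389 (mod 409)
391^32 ≡ 400 (mod 409)
391^64 ≡ 81 (mod 409)
391^128 ≡ 17 (mod 409)
391^204 = 391^(128+64+8+4) ≡ 1 (mod 409).
Result is 1, so (-18/409) = 1.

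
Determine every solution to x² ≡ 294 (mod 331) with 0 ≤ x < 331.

Since 331 ≡ 3 (mod 4), a square root of 294 is 294^((331+1)/4) = 294^83 mod 331.
Repeated squaring: 294^2≡45, 294^4≡39, 294^8≡197, 294^16≡82, 294^32≡104, 294^64≡224 (mod 331).
294^83 = 294^(64+16+2+1) ≡ 25 (mod 331).
Check: 25² = 625 ≡ 294 (mod 331). The two roots are 25 and 306.

25, 306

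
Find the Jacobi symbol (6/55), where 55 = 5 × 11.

Pull out 2: since 55 ≡ 7 (mod 8), (2/55) = +1.
Reciprocity: 3 ≡ 3 and 55 ≡ 3 (mod 4), so (3/55) = −(55/3).
Reduce top mod 3: now compute (1/3).
Reached (1/3) = 1. Collecting the sign flips along the way, the symbol is -1.

-1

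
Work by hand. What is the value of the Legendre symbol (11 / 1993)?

-1

Reciprocity: 11 ≡ 3 and 1993 ≡ 1 (mod 4), so (11/1993) = +(1993/11).
Reduce top mod 11: now compute (2/11).
Pull out 2: since 11 ≡ 3 (mod 8), (2/11) = -1.
Reached (1/11) = 1. Collecting the sign flips along the way, the symbol is -1.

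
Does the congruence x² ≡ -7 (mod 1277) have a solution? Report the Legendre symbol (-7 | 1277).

-1

First reduce: -7 ≡ 1270 (mod 1277).
Pull out 2: since 1277 ≡ 5 (mod 8), (2/1277) = -1.
Reciprocity: 635 ≡ 3 and 1277 ≡ 1 (mod 4), so (635/1277) = +(1277/635).
Reduce top mod 635: now compute (7/635).
Reciprocity: 7 ≡ 3 and 635 ≡ 3 (mod 4), so (7/635) = −(635/7).
Reduce top mod 7: now compute (5/7).
Reciprocity: 5 ≡ 1 and 7 ≡ 3 (mod 4), so (5/7) = +(7/5).
Reduce top mod 5: now compute (2/5).
Pull out 2: since 5 ≡ 5 (mod 8), (2/5) = -1.
Reached (1/5) = 1. Collecting the sign flips along the way, the symbol is -1.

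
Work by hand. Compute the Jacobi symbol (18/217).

1

Pull out 2: since 217 ≡ 1 (mod 8), (2/217) = +1.
Reciprocity: 9 ≡ 1 and 217 ≡ 1 (mod 4), so (9/217) = +(217/9).
Reduce top mod 9: now compute (1/9).
Reached (1/9) = 1. Collecting the sign flips along the way, the symbol is +1.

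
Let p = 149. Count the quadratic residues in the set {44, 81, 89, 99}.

(44/149) = -1 → non-residue.
(81/149) = +1 → QR.
(89/149) = -1 → non-residue.
(99/149) = -1 → non-residue.
Total quadratic residues among the 4: 1.

1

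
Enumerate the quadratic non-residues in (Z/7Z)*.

Square k = 1,…,3 (k and 7−k give the same square):
1²=1, 2²=4, 3²≡2 (mod 7).
The residues are {1, 2, 4}; the non-residues are the remaining 3 nonzero classes.

3 5 6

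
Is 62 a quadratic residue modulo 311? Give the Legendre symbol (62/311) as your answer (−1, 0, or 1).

-1

Pull out 2: since 311 ≡ 7 (mod 8), (2/311) = +1.
Reciprocity: 31 ≡ 3 and 311 ≡ 3 (mod 4), so (31/311) = −(311/31).
Reduce top mod 31: now compute (1/31).
Reached (1/31) = 1. Collecting the sign flips along the way, the symbol is -1.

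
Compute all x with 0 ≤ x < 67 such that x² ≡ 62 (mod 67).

14, 53

Since 67 ≡ 3 (mod 4), a square root of 62 is 62^((67+1)/4) = 62^17 mod 67.
Repeated squaring: 62^2≡25, 62^4≡22, 62^8≡15, 62^16≡24 (mod 67).
62^17 = 62^(16+1) ≡ 14 (mod 67).
Check: 14² = 196 ≡ 62 (mod 67). The two roots are 14 and 53.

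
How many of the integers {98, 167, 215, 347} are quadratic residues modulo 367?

3

(98/367) = +1 → QR.
(167/367) = -1 → non-residue.
(215/367) = +1 → QR.
(347/367) = +1 → QR.
Total quadratic residues among the 4: 3.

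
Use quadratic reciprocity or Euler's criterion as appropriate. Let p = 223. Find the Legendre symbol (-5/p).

1

First reduce: -5 ≡ 218 (mod 223).
Pull out 2: since 223 ≡ 7 (mod 8), (2/223) = +1.
Reciprocity: 109 ≡ 1 and 223 ≡ 3 (mod 4), so (109/223) = +(223/109).
Reduce top mod 109: now compute (5/109).
Reciprocity: 5 ≡ 1 and 109 ≡ 1 (mod 4), so (5/109) = +(109/5).
Reduce top mod 5: now compute (4/5).
Pull out 2^2: since 5 ≡ 5 (mod 8), (2/5) = -1, so (2/5)^2 = +1.
Reached (1/5) = 1. Collecting the sign flips along the way, the symbol is +1.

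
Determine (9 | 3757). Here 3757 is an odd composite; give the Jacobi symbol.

1

Reciprocity: 9 ≡ 1 and 3757 ≡ 1 (mod 4), so (9/3757) = +(3757/9).
Reduce top mod 9: now compute (4/9).
Pull out 2^2: since 9 ≡ 1 (mod 8), (2/9) = +1, so (2/9)^2 = +1.
Reached (1/9) = 1. Collecting the sign flips along the way, the symbol is +1.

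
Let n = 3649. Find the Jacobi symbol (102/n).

-1

Pull out 2: since 3649 ≡ 1 (mod 8), (2/3649) = +1.
Reciprocity: 51 ≡ 3 and 3649 ≡ 1 (mod 4), so (51/3649) = +(3649/51).
Reduce top mod 51: now compute (28/51).
Pull out 2^2: since 51 ≡ 3 (mod 8), (2/51) = -1, so (2/51)^2 = +1.
Reciprocity: 7 ≡ 3 and 51 ≡ 3 (mod 4), so (7/51) = −(51/7).
Reduce top mod 7: now compute (2/7).
Pull out 2: since 7 ≡ 7 (mod 8), (2/7) = +1.
Reached (1/7) = 1. Collecting the sign flips along the way, the symbol is -1.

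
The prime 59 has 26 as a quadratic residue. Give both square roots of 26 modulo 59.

Since 59 ≡ 3 (mod 4), a square root of 26 is 26^((59+1)/4) = 26^15 mod 59.
Repeated squaring: 26^2≡27, 26^4≡21, 26^8≡28 (mod 59).
26^15 = 26^(8+4+2+1) ≡ 12 (mod 59).
Check: 12² = 144 ≡ 26 (mod 59). The two roots are 12 and 47.

12, 47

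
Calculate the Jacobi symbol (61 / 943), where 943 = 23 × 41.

Reciprocity: 61 ≡ 1 and 943 ≡ 3 (mod 4), so (61/943) = +(943/61).
Reduce top mod 61: now compute (28/61).
Pull out 2^2: since 61 ≡ 5 (mod 8), (2/61) = -1, so (2/61)^2 = +1.
Reciprocity: 7 ≡ 3 and 61 ≡ 1 (mod 4), so (7/61) = +(61/7).
Reduce top mod 7: now compute (5/7).
Reciprocity: 5 ≡ 1 and 7 ≡ 3 (mod 4), so (5/7) = +(7/5).
Reduce top mod 5: now compute (2/5).
Pull out 2: since 5 ≡ 5 (mod 8), (2/5) = -1.
Reached (1/5) = 1. Collecting the sign flips along the way, the symbol is -1.

-1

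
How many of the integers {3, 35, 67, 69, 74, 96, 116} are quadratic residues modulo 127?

3

(3/127) = -1 → non-residue.
(35/127) = +1 → QR.
(67/127) = -1 → non-residue.
(69/127) = +1 → QR.
(74/127) = +1 → QR.
(96/127) = -1 → non-residue.
(116/127) = -1 → non-residue.
Total quadratic residues among the 7: 3.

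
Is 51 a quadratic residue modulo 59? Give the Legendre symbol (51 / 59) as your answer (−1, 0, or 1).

Euler's criterion: (51/59) ≡ 51^29 (mod 59).
51^2 ≡ 5 (mod 59)
51^4 ≡ 25 (mod 59)
51^8 ≡ 35 (mod 59)
51^16 ≡ 45 (mod 59)
51^29 = 51^(16+8+4+1) ≡ 1 (mod 59).
Result is 1, so (51/59) = 1.

1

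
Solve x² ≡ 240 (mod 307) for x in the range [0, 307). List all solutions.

Since 307 ≡ 3 (mod 4), a square root of 240 is 240^((307+1)/4) = 240^77 mod 307.
Repeated squaring: 240^2≡191, 240^4≡255, 240^8≡248, 240^16≡104, 240^32≡71, 240^64≡129 (mod 307).
240^77 = 240^(64+8+4+1) ≡ 94 (mod 307).
Check: 94² = 8836 ≡ 240 (mod 307). The two roots are 94 and 213.

94, 213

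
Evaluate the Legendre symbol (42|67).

Pull out 2: since 67 ≡ 3 (mod 8), (2/67) = -1.
Reciprocity: 21 ≡ 1 and 67 ≡ 3 (mod 4), so (21/67) = +(67/21).
Reduce top mod 21: now compute (4/21).
Pull out 2^2: since 21 ≡ 5 (mod 8), (2/21) = -1, so (2/21)^2 = +1.
Reached (1/21) = 1. Collecting the sign flips along the way, the symbol is -1.

-1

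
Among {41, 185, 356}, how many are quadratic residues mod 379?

2

(41/379) = +1 → QR.
(185/379) = +1 → QR.
(356/379) = -1 → non-residue.
Total quadratic residues among the 3: 2.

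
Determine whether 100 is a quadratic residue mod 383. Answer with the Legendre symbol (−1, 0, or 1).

1

Euler's criterion: (100/383) ≡ 100^191 (mod 383).
100^2 ≡ 42 (mod 383)
100^4 ≡ 232 (mod 383)
100^8 ≡ 204 (mod 383)
100^16 ≡ 252 (mod 383)
100^32 ≡ 309 (mod 383)
100^64 ≡ 114 (mod 383)
100^128 ≡ 357 (mod 383)
100^191 = 100^(128+32+16+8+4+2+1) ≡ 1 (mod 383).
Result is 1, so (100/383) = 1.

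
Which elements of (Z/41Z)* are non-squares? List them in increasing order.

3, 6, 7, 11, 12, 13, 14, 15, 17, 19, 22, 24, 26, 27, 28, 29, 30, 34, 35, 38

Square k = 1,…,20 (k and 41−k give the same square):
1²=1, 2²=4, 3²=9, 4²=16, 5²=25, 6²=36, 7²≡8, 8²≡23, 9²≡40, 10²≡18, 11²≡39, 12²≡21, 13²≡5, 14²≡32, 15²≡20, 16²≡10, 17²≡2, 18²≡37, 19²≡33, 20²≡31 (mod 41).
The residues are {1, 2, 4, 5, 8, 9, 10, 16, 18, 20, 21, 23, 25, 31, 32, 33, 36, 37, 39, 40}; the non-residues are the remaining 20 nonzero classes.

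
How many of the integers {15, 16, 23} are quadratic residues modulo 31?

(15/31) = -1 → non-residue.
(16/31) = +1 → QR.
(23/31) = -1 → non-residue.
Total quadratic residues among the 3: 1.

1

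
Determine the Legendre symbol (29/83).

Reciprocity: 29 ≡ 1 and 83 ≡ 3 (mod 4), so (29/83) = +(83/29).
Reduce top mod 29: now compute (25/29).
Reciprocity: 25 ≡ 1 and 29 ≡ 1 (mod 4), so (25/29) = +(29/25).
Reduce top mod 25: now compute (4/25).
Pull out 2^2: since 25 ≡ 1 (mod 8), (2/25) = +1, so (2/25)^2 = +1.
Reached (1/25) = 1. Collecting the sign flips along the way, the symbol is +1.

1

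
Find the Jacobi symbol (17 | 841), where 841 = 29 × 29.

1

Reciprocity: 17 ≡ 1 and 841 ≡ 1 (mod 4), so (17/841) = +(841/17).
Reduce top mod 17: now compute (8/17).
Pull out 2^3: since 17 ≡ 1 (mod 8), (2/17) = +1, so (2/17)^3 = +1.
Reached (1/17) = 1. Collecting the sign flips along the way, the symbol is +1.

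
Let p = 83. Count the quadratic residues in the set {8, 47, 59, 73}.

1

(8/83) = -1 → non-residue.
(47/83) = -1 → non-residue.
(59/83) = +1 → QR.
(73/83) = -1 → non-residue.
Total quadratic residues among the 4: 1.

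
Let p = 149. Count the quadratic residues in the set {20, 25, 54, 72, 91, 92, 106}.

(20/149) = +1 → QR.
(25/149) = +1 → QR.
(54/149) = +1 → QR.
(72/149) = -1 → non-residue.
(91/149) = -1 → non-residue.
(92/149) = -1 → non-residue.
(106/149) = -1 → non-residue.
Total quadratic residues among the 7: 3.

3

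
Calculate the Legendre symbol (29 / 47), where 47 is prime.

Reciprocity: 29 ≡ 1 and 47 ≡ 3 (mod 4), so (29/47) = +(47/29).
Reduce top mod 29: now compute (18/29).
Pull out 2: since 29 ≡ 5 (mod 8), (2/29) = -1.
Reciprocity: 9 ≡ 1 and 29 ≡ 1 (mod 4), so (9/29) = +(29/9).
Reduce top mod 9: now compute (2/9).
Pull out 2: since 9 ≡ 1 (mod 8), (2/9) = +1.
Reached (1/9) = 1. Collecting the sign flips along the way, the symbol is -1.

-1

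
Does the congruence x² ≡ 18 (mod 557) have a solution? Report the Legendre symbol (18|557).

-1

Pull out 2: since 557 ≡ 5 (mod 8), (2/557) = -1.
Reciprocity: 9 ≡ 1 and 557 ≡ 1 (mod 4), so (9/557) = +(557/9).
Reduce top mod 9: now compute (8/9).
Pull out 2^3: since 9 ≡ 1 (mod 8), (2/9) = +1, so (2/9)^3 = +1.
Reached (1/9) = 1. Collecting the sign flips along the way, the symbol is -1.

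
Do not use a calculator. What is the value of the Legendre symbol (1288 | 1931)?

-1

Pull out 2^3: since 1931 ≡ 3 (mod 8), (2/1931) = -1, so (2/1931)^3 = -1.
Reciprocity: 161 ≡ 1 and 1931 ≡ 3 (mod 4), so (161/1931) = +(1931/161).
Reduce top mod 161: now compute (160/161).
Pull out 2^5: since 161 ≡ 1 (mod 8), (2/161) = +1, so (2/161)^5 = +1.
Reciprocity: 5 ≡ 1 and 161 ≡ 1 (mod 4), so (5/161) = +(161/5).
Reduce top mod 5: now compute (1/5).
Reached (1/5) = 1. Collecting the sign flips along the way, the symbol is -1.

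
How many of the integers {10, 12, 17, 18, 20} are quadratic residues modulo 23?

2

(10/23) = -1 → non-residue.
(12/23) = +1 → QR.
(17/23) = -1 → non-residue.
(18/23) = +1 → QR.
(20/23) = -1 → non-residue.
Total quadratic residues among the 5: 2.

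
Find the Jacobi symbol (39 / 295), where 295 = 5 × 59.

-1

Reciprocity: 39 ≡ 3 and 295 ≡ 3 (mod 4), so (39/295) = −(295/39).
Reduce top mod 39: now compute (22/39).
Pull out 2: since 39 ≡ 7 (mod 8), (2/39) = +1.
Reciprocity: 11 ≡ 3 and 39 ≡ 3 (mod 4), so (11/39) = −(39/11).
Reduce top mod 11: now compute (6/11).
Pull out 2: since 11 ≡ 3 (mod 8), (2/11) = -1.
Reciprocity: 3 ≡ 3 and 11 ≡ 3 (mod 4), so (3/11) = −(11/3).
Reduce top mod 3: now compute (2/3).
Pull out 2: since 3 ≡ 3 (mod 8), (2/3) = -1.
Reached (1/3) = 1. Collecting the sign flips along the way, the symbol is -1.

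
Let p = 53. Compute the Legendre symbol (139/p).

First reduce: 139 ≡ 33 (mod 53).
Reciprocity: 33 ≡ 1 and 53 ≡ 1 (mod 4), so (33/53) = +(53/33).
Reduce top mod 33: now compute (20/33).
Pull out 2^2: since 33 ≡ 1 (mod 8), (2/33) = +1, so (2/33)^2 = +1.
Reciprocity: 5 ≡ 1 and 33 ≡ 1 (mod 4), so (5/33) = +(33/5).
Reduce top mod 5: now compute (3/5).
Reciprocity: 3 ≡ 3 and 5 ≡ 1 (mod 4), so (3/5) = +(5/3).
Reduce top mod 3: now compute (2/3).
Pull out 2: since 3 ≡ 3 (mod 8), (2/3) = -1.
Reached (1/3) = 1. Collecting the sign flips along the way, the symbol is -1.

-1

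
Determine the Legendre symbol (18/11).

-1

First reduce: 18 ≡ 7 (mod 11).
Reciprocity: 7 ≡ 3 and 11 ≡ 3 (mod 4), so (7/11) = −(11/7).
Reduce top mod 7: now compute (4/7).
Pull out 2^2: since 7 ≡ 7 (mod 8), (2/7) = +1, so (2/7)^2 = +1.
Reached (1/7) = 1. Collecting the sign flips along the way, the symbol is -1.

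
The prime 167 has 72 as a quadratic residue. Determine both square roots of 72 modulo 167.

Since 167 ≡ 3 (mod 4), a square root of 72 is 72^((167+1)/4) = 72^42 mod 167.
Repeated squaring: 72^2≡7, 72^4≡49, 72^8≡63, 72^16≡128, 72^32≡18 (mod 167).
72^42 = 72^(32+8+2) ≡ 89 (mod 167).
Check: 89² = 7921 ≡ 72 (mod 167). The two roots are 78 and 89.

78, 89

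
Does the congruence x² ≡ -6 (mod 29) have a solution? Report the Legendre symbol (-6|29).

1

First reduce: -6 ≡ 23 (mod 29).
Reciprocity: 23 ≡ 3 and 29 ≡ 1 (mod 4), so (23/29) = +(29/23).
Reduce top mod 23: now compute (6/23).
Pull out 2: since 23 ≡ 7 (mod 8), (2/23) = +1.
Reciprocity: 3 ≡ 3 and 23 ≡ 3 (mod 4), so (3/23) = −(23/3).
Reduce top mod 3: now compute (2/3).
Pull out 2: since 3 ≡ 3 (mod 8), (2/3) = -1.
Reached (1/3) = 1. Collecting the sign flips along the way, the symbol is +1.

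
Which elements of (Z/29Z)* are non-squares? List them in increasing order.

2 3 8 10 11 12 14 15 17 18 19 21 26 27

Square k = 1,…,14 (k and 29−k give the same square):
1²=1, 2²=4, 3²=9, 4²=16, 5²=25, 6²≡7, 7²≡20, 8²≡6, 9²≡23, 10²≡13, 11²≡5, 12²≡28, 13²≡24, 14²≡22 (mod 29).
The residues are {1, 4, 5, 6, 7, 9, 13, 16, 20, 22, 23, 24, 25, 28}; the non-residues are the remaining 14 nonzero classes.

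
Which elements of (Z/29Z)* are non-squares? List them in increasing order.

2,3,8,10,11,12,14,15,17,18,19,21,26,27

Square k = 1,…,14 (k and 29−k give the same square):
1²=1, 2²=4, 3²=9, 4²=16, 5²=25, 6²≡7, 7²≡20, 8²≡6, 9²≡23, 10²≡13, 11²≡5, 12²≡28, 13²≡24, 14²≡22 (mod 29).
The residues are {1, 4, 5, 6, 7, 9, 13, 16, 20, 22, 23, 24, 25, 28}; the non-residues are the remaining 14 nonzero classes.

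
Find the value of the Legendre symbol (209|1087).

Reciprocity: 209 ≡ 1 and 1087 ≡ 3 (mod 4), so (209/1087) = +(1087/209).
Reduce top mod 209: now compute (42/209).
Pull out 2: since 209 ≡ 1 (mod 8), (2/209) = +1.
Reciprocity: 21 ≡ 1 and 209 ≡ 1 (mod 4), so (21/209) = +(209/21).
Reduce top mod 21: now compute (20/21).
Pull out 2^2: since 21 ≡ 5 (mod 8), (2/21) = -1, so (2/21)^2 = +1.
Reciprocity: 5 ≡ 1 and 21 ≡ 1 (mod 4), so (5/21) = +(21/5).
Reduce top mod 5: now compute (1/5).
Reached (1/5) = 1. Collecting the sign flips along the way, the symbol is +1.

1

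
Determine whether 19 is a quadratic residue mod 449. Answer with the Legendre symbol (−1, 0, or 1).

-1

Reciprocity: 19 ≡ 3 and 449 ≡ 1 (mod 4), so (19/449) = +(449/19).
Reduce top mod 19: now compute (12/19).
Pull out 2^2: since 19 ≡ 3 (mod 8), (2/19) = -1, so (2/19)^2 = +1.
Reciprocity: 3 ≡ 3 and 19 ≡ 3 (mod 4), so (3/19) = −(19/3).
Reduce top mod 3: now compute (1/3).
Reached (1/3) = 1. Collecting the sign flips along the way, the symbol is -1.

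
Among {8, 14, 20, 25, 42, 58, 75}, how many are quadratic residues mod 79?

4

(8/79) = +1 → QR.
(14/79) = -1 → non-residue.
(20/79) = +1 → QR.
(25/79) = +1 → QR.
(42/79) = +1 → QR.
(58/79) = -1 → non-residue.
(75/79) = -1 → non-residue.
Total quadratic residues among the 7: 4.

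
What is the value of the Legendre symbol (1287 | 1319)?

Reciprocity: 1287 ≡ 3 and 1319 ≡ 3 (mod 4), so (1287/1319) = −(1319/1287).
Reduce top mod 1287: now compute (32/1287).
Pull out 2^5: since 1287 ≡ 7 (mod 8), (2/1287) = +1, so (2/1287)^5 = +1.
Reached (1/1287) = 1. Collecting the sign flips along the way, the symbol is -1.

-1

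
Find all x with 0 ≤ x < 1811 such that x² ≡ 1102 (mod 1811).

323, 1488

Since 1811 ≡ 3 (mod 4), a square root of 1102 is 1102^((1811+1)/4) = 1102^453 mod 1811.
Repeated squaring: 1102^2≡1034, 1102^4≡666, 1102^8≡1672, 1102^16≡1211, 1102^32≡1422, 1102^64≡1008, 1102^128≡93, 1102^256≡1405 (mod 1811).
1102^453 = 1102^(256+128+64+4+1) ≡ 1488 (mod 1811).
Check: 1488² = 2214144 ≡ 1102 (mod 1811). The two roots are 323 and 1488.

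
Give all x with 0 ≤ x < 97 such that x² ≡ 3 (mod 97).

10, 87

97 ≡ 1 (mod 4), so we find a root by search.
Trying successive values, 10² = 100 ≡ 3 (mod 97). The other root is 97 − 10 = 87.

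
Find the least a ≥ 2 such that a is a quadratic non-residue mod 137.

(2/137) = +1, so 2 is a residue.
(3/137) = −1, so 3 is the smallest positive non-residue mod 137.

3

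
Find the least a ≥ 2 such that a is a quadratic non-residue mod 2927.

5

(2/2927) = +1, so 2 is a residue.
(3/2927) = +1, so 3 is a residue.
(4/2927) = +1, so 4 is a residue.
(5/2927) = −1, so 5 is the smallest positive non-residue mod 2927.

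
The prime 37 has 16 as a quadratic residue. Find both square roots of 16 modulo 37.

37 ≡ 1 (mod 4), so we find a root by search.
Trying successive values, 4² = 16 ≡ 16 (mod 37). The other root is 37 − 4 = 33.

4, 33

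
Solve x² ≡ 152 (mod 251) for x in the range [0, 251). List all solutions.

Since 251 ≡ 3 (mod 4), a square root of 152 is 152^((251+1)/4) = 152^63 mod 251.
Repeated squaring: 152^2≡12, 152^4≡144, 152^8≡154, 152^16≡122, 152^32≡75 (mod 251).
152^63 = 152^(32+16+8+4+2+1) ≡ 217 (mod 251).
Check: 217² = 47089 ≡ 152 (mod 251). The two roots are 34 and 217.

34, 217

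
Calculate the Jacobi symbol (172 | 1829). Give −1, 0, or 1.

1

Pull out 2^2: since 1829 ≡ 5 (mod 8), (2/1829) = -1, so (2/1829)^2 = +1.
Reciprocity: 43 ≡ 3 and 1829 ≡ 1 (mod 4), so (43/1829) = +(1829/43).
Reduce top mod 43: now compute (23/43).
Reciprocity: 23 ≡ 3 and 43 ≡ 3 (mod 4), so (23/43) = −(43/23).
Reduce top mod 23: now compute (20/23).
Pull out 2^2: since 23 ≡ 7 (mod 8), (2/23) = +1, so (2/23)^2 = +1.
Reciprocity: 5 ≡ 1 and 23 ≡ 3 (mod 4), so (5/23) = +(23/5).
Reduce top mod 5: now compute (3/5).
Reciprocity: 3 ≡ 3 and 5 ≡ 1 (mod 4), so (3/5) = +(5/3).
Reduce top mod 3: now compute (2/3).
Pull out 2: since 3 ≡ 3 (mod 8), (2/3) = -1.
Reached (1/3) = 1. Collecting the sign flips along the way, the symbol is +1.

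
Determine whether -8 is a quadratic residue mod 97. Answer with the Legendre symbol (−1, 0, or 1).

1

Euler's criterion: (-8/97) ≡ 89^48 (mod 97).
89^2 ≡ 64 (mod 97)
89^4 ≡ 22 (mod 97)
89^8 ≡ 96 (mod 97)
89^16 ≡ 1 (mod 97)
89^32 ≡ 1 (mod 97)
89^48 = 89^(32+16) ≡ 1 (mod 97).
Result is 1, so (-8/97) = 1.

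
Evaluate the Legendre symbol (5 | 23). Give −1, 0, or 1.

-1

Euler's criterion: (5/23) ≡ 5^11 (mod 23).
5^2 ≡ 2 (mod 23)
5^4 ≡ 4 (mod 23)
5^8 ≡ 16 (mod 23)
5^11 = 5^(8+2+1) ≡ 22 (mod 23).
Result is 22 ≡ −1, so (5/23) = −1.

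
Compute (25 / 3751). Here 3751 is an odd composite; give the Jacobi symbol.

Reciprocity: 25 ≡ 1 and 3751 ≡ 3 (mod 4), so (25/3751) = +(3751/25).
Reduce top mod 25: now compute (1/25).
Reached (1/25) = 1. Collecting the sign flips along the way, the symbol is +1.

1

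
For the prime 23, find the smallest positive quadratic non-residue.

(2/23) = +1, so 2 is a residue.
(3/23) = +1, so 3 is a residue.
(4/23) = +1, so 4 is a residue.
(5/23) = −1, so 5 is the smallest positive non-residue mod 23.

5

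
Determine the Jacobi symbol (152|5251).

1

Pull out 2^3: since 5251 ≡ 3 (mod 8), (2/5251) = -1, so (2/5251)^3 = -1.
Reciprocity: 19 ≡ 3 and 5251 ≡ 3 (mod 4), so (19/5251) = −(5251/19).
Reduce top mod 19: now compute (7/19).
Reciprocity: 7 ≡ 3 and 19 ≡ 3 (mod 4), so (7/19) = −(19/7).
Reduce top mod 7: now compute (5/7).
Reciprocity: 5 ≡ 1 and 7 ≡ 3 (mod 4), so (5/7) = +(7/5).
Reduce top mod 5: now compute (2/5).
Pull out 2: since 5 ≡ 5 (mod 8), (2/5) = -1.
Reached (1/5) = 1. Collecting the sign flips along the way, the symbol is +1.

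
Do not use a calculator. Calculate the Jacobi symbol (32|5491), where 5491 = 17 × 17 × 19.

-1

Pull out 2^5: since 5491 ≡ 3 (mod 8), (2/5491) = -1, so (2/5491)^5 = -1.
Reached (1/5491) = 1. Collecting the sign flips along the way, the symbol is -1.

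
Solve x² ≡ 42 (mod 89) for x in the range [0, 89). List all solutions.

24, 65

89 ≡ 1 (mod 4), so we find a root by search.
Trying successive values, 24² = 576 ≡ 42 (mod 89). The other root is 89 − 24 = 65.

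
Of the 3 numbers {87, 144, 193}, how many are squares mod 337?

(87/337) = -1 → non-residue.
(144/337) = +1 → QR.
(193/337) = +1 → QR.
Total quadratic residues among the 3: 2.

2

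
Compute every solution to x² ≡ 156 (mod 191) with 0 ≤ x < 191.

27, 164

Since 191 ≡ 3 (mod 4), a square root of 156 is 156^((191+1)/4) = 156^48 mod 191.
Repeated squaring: 156^2≡79, 156^4≡129, 156^8≡24, 156^16≡3, 156^32≡9 (mod 191).
156^48 = 156^(32+16) ≡ 27 (mod 191).
Check: 27² = 729 ≡ 156 (mod 191). The two roots are 27 and 164.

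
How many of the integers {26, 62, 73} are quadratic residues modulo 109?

(26/109) = +1 → QR.
(62/109) = -1 → non-residue.
(73/109) = +1 → QR.
Total quadratic residues among the 3: 2.

2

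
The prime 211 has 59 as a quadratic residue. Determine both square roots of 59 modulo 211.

103, 108

Since 211 ≡ 3 (mod 4), a square root of 59 is 59^((211+1)/4) = 59^53 mod 211.
Repeated squaring: 59^2≡105, 59^4≡53, 59^8≡66, 59^16≡136, 59^32≡139 (mod 211).
59^53 = 59^(32+16+4+1) ≡ 103 (mod 211).
Check: 103² = 10609 ≡ 59 (mod 211). The two roots are 103 and 108.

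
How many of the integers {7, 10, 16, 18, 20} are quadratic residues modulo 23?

2

(7/23) = -1 → non-residue.
(10/23) = -1 → non-residue.
(16/23) = +1 → QR.
(18/23) = +1 → QR.
(20/23) = -1 → non-residue.
Total quadratic residues among the 5: 2.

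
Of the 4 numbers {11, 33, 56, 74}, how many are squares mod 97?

(11/97) = +1 → QR.
(33/97) = +1 → QR.
(56/97) = -1 → non-residue.
(74/97) = -1 → non-residue.
Total quadratic residues among the 4: 2.

2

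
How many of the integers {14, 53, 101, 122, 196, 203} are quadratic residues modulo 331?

5

(14/331) = +1 → QR.
(53/331) = +1 → QR.
(101/331) = -1 → non-residue.
(122/331) = +1 → QR.
(196/331) = +1 → QR.
(203/331) = +1 → QR.
Total quadratic residues among the 6: 5.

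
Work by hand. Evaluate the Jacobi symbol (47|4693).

Reciprocity: 47 ≡ 3 and 4693 ≡ 1 (mod 4), so (47/4693) = +(4693/47).
Reduce top mod 47: now compute (40/47).
Pull out 2^3: since 47 ≡ 7 (mod 8), (2/47) = +1, so (2/47)^3 = +1.
Reciprocity: 5 ≡ 1 and 47 ≡ 3 (mod 4), so (5/47) = +(47/5).
Reduce top mod 5: now compute (2/5).
Pull out 2: since 5 ≡ 5 (mod 8), (2/5) = -1.
Reached (1/5) = 1. Collecting the sign flips along the way, the symbol is -1.

-1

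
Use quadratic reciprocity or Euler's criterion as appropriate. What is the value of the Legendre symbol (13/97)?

-1

Reciprocity: 13 ≡ 1 and 97 ≡ 1 (mod 4), so (13/97) = +(97/13).
Reduce top mod 13: now compute (6/13).
Pull out 2: since 13 ≡ 5 (mod 8), (2/13) = -1.
Reciprocity: 3 ≡ 3 and 13 ≡ 1 (mod 4), so (3/13) = +(13/3).
Reduce top mod 3: now compute (1/3).
Reached (1/3) = 1. Collecting the sign flips along the way, the symbol is -1.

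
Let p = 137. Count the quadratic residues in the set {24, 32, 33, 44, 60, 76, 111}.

(24/137) = -1 → non-residue.
(32/137) = +1 → QR.
(33/137) = -1 → non-residue.
(44/137) = +1 → QR.
(60/137) = +1 → QR.
(76/137) = +1 → QR.
(111/137) = -1 → non-residue.
Total quadratic residues among the 7: 4.

4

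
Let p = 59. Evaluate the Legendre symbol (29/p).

Reciprocity: 29 ≡ 1 and 59 ≡ 3 (mod 4), so (29/59) = +(59/29).
Reduce top mod 29: now compute (1/29).
Reached (1/29) = 1. Collecting the sign flips along the way, the symbol is +1.

1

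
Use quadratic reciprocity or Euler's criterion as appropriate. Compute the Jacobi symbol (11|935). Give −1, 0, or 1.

Reciprocity: 11 ≡ 3 and 935 ≡ 3 (mod 4), so (11/935) = −(935/11).
Reduce top mod 11: now compute (0/11).
Top reduces to 0: gcd > 1, so the symbol is 0.

0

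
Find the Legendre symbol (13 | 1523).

-1

Reciprocity: 13 ≡ 1 and 1523 ≡ 3 (mod 4), so (13/1523) = +(1523/13).
Reduce top mod 13: now compute (2/13).
Pull out 2: since 13 ≡ 5 (mod 8), (2/13) = -1.
Reached (1/13) = 1. Collecting the sign flips along the way, the symbol is -1.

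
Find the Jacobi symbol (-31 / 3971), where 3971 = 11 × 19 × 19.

First reduce: -31 ≡ 3940 (mod 3971).
Pull out 2^2: since 3971 ≡ 3 (mod 8), (2/3971) = -1, so (2/3971)^2 = +1.
Reciprocity: 985 ≡ 1 and 3971 ≡ 3 (mod 4), so (985/3971) = +(3971/985).
Reduce top mod 985: now compute (31/985).
Reciprocity: 31 ≡ 3 and 985 ≡ 1 (mod 4), so (31/985) = +(985/31).
Reduce top mod 31: now compute (24/31).
Pull out 2^3: since 31 ≡ 7 (mod 8), (2/31) = +1, so (2/31)^3 = +1.
Reciprocity: 3 ≡ 3 and 31 ≡ 3 (mod 4), so (3/31) = −(31/3).
Reduce top mod 3: now compute (1/3).
Reached (1/3) = 1. Collecting the sign flips along the way, the symbol is -1.

-1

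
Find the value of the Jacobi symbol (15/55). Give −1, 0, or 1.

0

Reciprocity: 15 ≡ 3 and 55 ≡ 3 (mod 4), so (15/55) = −(55/15).
Reduce top mod 15: now compute (10/15).
Pull out 2: since 15 ≡ 7 (mod 8), (2/15) = +1.
Reciprocity: 5 ≡ 1 and 15 ≡ 3 (mod 4), so (5/15) = +(15/5).
Reduce top mod 5: now compute (0/5).
Top reduces to 0: gcd > 1, so the symbol is 0.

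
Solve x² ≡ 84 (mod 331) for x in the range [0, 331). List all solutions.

Since 331 ≡ 3 (mod 4), a square root of 84 is 84^((331+1)/4) = 84^83 mod 331.
Repeated squaring: 84^2≡105, 84^4≡102, 84^8≡143, 84^16≡258, 84^32≡33, 84^64≡96 (mod 331).
84^83 = 84^(64+16+2+1) ≡ 49 (mod 331).
Check: 49² = 2401 ≡ 84 (mod 331). The two roots are 49 and 282.

49, 282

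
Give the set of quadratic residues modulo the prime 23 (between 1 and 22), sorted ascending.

1 2 3 4 6 8 9 12 13 16 18

Square k = 1,…,11 (k and 23−k give the same square):
1²=1, 2²=4, 3²=9, 4²=16, 5²≡2, 6²≡13, 7²≡3, 8²≡18, 9²≡12, 10²≡8, 11²≡6 (mod 23).
So the quadratic residues mod 23 are {1, 2, 3, 4, 6, 8, 9, 12, 13, 16, 18}.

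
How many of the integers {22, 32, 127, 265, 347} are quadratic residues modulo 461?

(22/461) = +1 → QR.
(32/461) = -1 → non-residue.
(127/461) = -1 → non-residue.
(265/461) = +1 → QR.
(347/461) = +1 → QR.
Total quadratic residues among the 5: 3.

3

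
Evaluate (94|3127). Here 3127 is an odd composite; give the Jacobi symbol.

-1

Pull out 2: since 3127 ≡ 7 (mod 8), (2/3127) = +1.
Reciprocity: 47 ≡ 3 and 3127 ≡ 3 (mod 4), so (47/3127) = −(3127/47).
Reduce top mod 47: now compute (25/47).
Reciprocity: 25 ≡ 1 and 47 ≡ 3 (mod 4), so (25/47) = +(47/25).
Reduce top mod 25: now compute (22/25).
Pull out 2: since 25 ≡ 1 (mod 8), (2/25) = +1.
Reciprocity: 11 ≡ 3 and 25 ≡ 1 (mod 4), so (11/25) = +(25/11).
Reduce top mod 11: now compute (3/11).
Reciprocity: 3 ≡ 3 and 11 ≡ 3 (mod 4), so (3/11) = −(11/3).
Reduce top mod 3: now compute (2/3).
Pull out 2: since 3 ≡ 3 (mod 8), (2/3) = -1.
Reached (1/3) = 1. Collecting the sign flips along the way, the symbol is -1.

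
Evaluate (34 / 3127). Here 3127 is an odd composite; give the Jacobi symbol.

Pull out 2: since 3127 ≡ 7 (mod 8), (2/3127) = +1.
Reciprocity: 17 ≡ 1 and 3127 ≡ 3 (mod 4), so (17/3127) = +(3127/17).
Reduce top mod 17: now compute (16/17).
Pull out 2^4: since 17 ≡ 1 (mod 8), (2/17) = +1, so (2/17)^4 = +1.
Reached (1/17) = 1. Collecting the sign flips along the way, the symbol is +1.

1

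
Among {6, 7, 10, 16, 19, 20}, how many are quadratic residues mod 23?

2

(6/23) = +1 → QR.
(7/23) = -1 → non-residue.
(10/23) = -1 → non-residue.
(16/23) = +1 → QR.
(19/23) = -1 → non-residue.
(20/23) = -1 → non-residue.
Total quadratic residues among the 6: 2.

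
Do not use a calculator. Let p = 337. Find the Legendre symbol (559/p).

Euler's criterion: (559/337) ≡ 222^168 (mod 337).
222^2 ≡ 82 (mod 337)
222^4 ≡ 321 (mod 337)
222^8 ≡ 256 (mod 337)
222^16 ≡ 158 (mod 337)
222^32 ≡ 26 (mod 337)
222^64 ≡ 2 (mod 337)
222^128 ≡ 4 (mod 337)
222^168 = 222^(128+32+8) ≡ 1 (mod 337).
Result is 1, so (559/337) = 1.

1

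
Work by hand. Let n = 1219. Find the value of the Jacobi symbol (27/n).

Reciprocity: 27 ≡ 3 and 1219 ≡ 3 (mod 4), so (27/1219) = −(1219/27).
Reduce top mod 27: now compute (4/27).
Pull out 2^2: since 27 ≡ 3 (mod 8), (2/27) = -1, so (2/27)^2 = +1.
Reached (1/27) = 1. Collecting the sign flips along the way, the symbol is -1.

-1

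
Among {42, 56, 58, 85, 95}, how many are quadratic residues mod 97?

2

(42/97) = -1 → non-residue.
(56/97) = -1 → non-residue.
(58/97) = -1 → non-residue.
(85/97) = +1 → QR.
(95/97) = +1 → QR.
Total quadratic residues among the 5: 2.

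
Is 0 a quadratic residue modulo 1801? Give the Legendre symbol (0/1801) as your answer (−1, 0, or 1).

0

Top reduces to 0: gcd > 1, so the symbol is 0.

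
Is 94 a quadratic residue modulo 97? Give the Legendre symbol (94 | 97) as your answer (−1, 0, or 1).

Pull out 2: since 97 ≡ 1 (mod 8), (2/97) = +1.
Reciprocity: 47 ≡ 3 and 97 ≡ 1 (mod 4), so (47/97) = +(97/47).
Reduce top mod 47: now compute (3/47).
Reciprocity: 3 ≡ 3 and 47 ≡ 3 (mod 4), so (3/47) = −(47/3).
Reduce top mod 3: now compute (2/3).
Pull out 2: since 3 ≡ 3 (mod 8), (2/3) = -1.
Reached (1/3) = 1. Collecting the sign flips along the way, the symbol is +1.

1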